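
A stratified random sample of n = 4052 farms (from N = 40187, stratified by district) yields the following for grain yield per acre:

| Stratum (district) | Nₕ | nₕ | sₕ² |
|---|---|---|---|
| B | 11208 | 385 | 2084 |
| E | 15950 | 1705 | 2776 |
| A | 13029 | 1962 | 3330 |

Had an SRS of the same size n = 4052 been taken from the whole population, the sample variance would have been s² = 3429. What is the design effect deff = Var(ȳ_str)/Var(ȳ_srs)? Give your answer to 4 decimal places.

1.0345

Var(ȳ_str) = Σ Wₕ²(1−fₕ)sₕ²/nₕ with Wₕ = Nₕ/40187:
  B: (11208/40187)²·(1−385/11208)·2084/385 = 0.40657586
  E: (15950/40187)²·(1−1705/15950)·2776/1705 = 0.22905883
  A: (13029/40187)²·(1−1962/13029)·3330/1962 = 0.15153573
  → Var(ȳ_str) = 0.78717042.
Var(ȳ_srs) = (1 − 4052/40187)·3429/4052 = 0.76092267.
deff = 0.78717042 / 0.76092267 = 1.0345.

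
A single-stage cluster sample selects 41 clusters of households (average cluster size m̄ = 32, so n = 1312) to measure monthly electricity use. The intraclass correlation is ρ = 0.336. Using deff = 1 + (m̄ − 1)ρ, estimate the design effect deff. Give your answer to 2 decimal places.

deff = 1 + (32 − 1)·0.336 = 1 + 10.416 = 11.416.

11.42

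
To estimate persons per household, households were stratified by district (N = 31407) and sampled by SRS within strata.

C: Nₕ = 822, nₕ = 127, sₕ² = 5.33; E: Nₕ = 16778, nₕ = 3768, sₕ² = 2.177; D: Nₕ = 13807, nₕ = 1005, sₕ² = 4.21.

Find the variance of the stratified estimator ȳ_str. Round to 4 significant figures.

9.028 × 10^-4

Var(ȳ_str) = Σₕ Wₕ²(1 − fₕ)sₕ²/nₕ with Wₕ = Nₕ/N, N = 31407.
C: Wₕ = 0.02617251; term = 0.02617251²·(1 − 0.15450122)·5.33/127 = 2.4306767 × 10^-5.
E: Wₕ = 0.53421212; term = 0.53421212²·(1 − 0.22457981)·2.177/3768 = 1.2785335 × 10^-4.
D: Wₕ = 0.43961537; term = 0.43961537²·(1 − 0.07278916)·4.21/1005 = 7.5065481 × 10^-4.
Sum = 9.0281493 × 10^-4.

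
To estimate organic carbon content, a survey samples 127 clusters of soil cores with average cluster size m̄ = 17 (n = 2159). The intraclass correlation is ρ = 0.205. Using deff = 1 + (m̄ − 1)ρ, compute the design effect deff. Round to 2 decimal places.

4.28

deff = 1 + (17 − 1)·0.205 = 1 + 3.28 = 4.28.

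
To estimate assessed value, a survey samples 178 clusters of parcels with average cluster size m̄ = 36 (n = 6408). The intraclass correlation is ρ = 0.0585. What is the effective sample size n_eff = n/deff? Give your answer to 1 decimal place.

2102.7

deff = 1 + (36 − 1)·0.0585 = 1 + 2.0475 = 3.0475.
n_eff = 6408 / 3.0475 = 2102.7.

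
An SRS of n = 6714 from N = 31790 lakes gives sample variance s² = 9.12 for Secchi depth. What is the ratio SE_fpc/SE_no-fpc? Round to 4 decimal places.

0.8881

f = n/N = 6714/31790 = 0.21119849.
SE_no-fpc = √(s²/n) = 0.036855877; SE_fpc = √((1−f)s²/n) = 0.032733362.
Ratio = √(1−f) = 0.88814498.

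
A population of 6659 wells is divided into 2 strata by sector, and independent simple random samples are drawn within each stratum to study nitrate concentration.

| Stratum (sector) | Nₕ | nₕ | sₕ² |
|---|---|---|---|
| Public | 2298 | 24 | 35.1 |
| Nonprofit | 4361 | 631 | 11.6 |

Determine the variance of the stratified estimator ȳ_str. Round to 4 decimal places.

0.1791

Var(ȳ_str) = Σₕ Wₕ²(1 − fₕ)sₕ²/nₕ with Wₕ = Nₕ/N, N = 6659.
Public: Wₕ = 0.34509686; term = 0.34509686²·(1 − 0.01044386)·35.1/24 = 0.17235279.
Nonprofit: Wₕ = 0.65490314; term = 0.65490314²·(1 − 0.14469158)·11.6/631 = 0.006743813.
Sum = 0.1790966.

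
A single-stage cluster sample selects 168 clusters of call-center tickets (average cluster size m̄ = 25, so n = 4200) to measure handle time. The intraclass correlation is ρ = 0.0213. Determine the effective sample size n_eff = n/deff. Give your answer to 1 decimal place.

2779.2

deff = 1 + (25 − 1)·0.0213 = 1 + 0.5112 = 1.5112.
n_eff = 4200 / 1.5112 = 2779.2.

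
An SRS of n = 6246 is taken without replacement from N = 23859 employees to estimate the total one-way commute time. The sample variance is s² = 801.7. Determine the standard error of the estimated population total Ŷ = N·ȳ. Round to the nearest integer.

7344

Var(Ŷ) = N²·Var(ȳ) = N²·(1 − n/N)·s²/n.
f = 6246/23859 = 0.26178800; Var(ȳ) = 0.73821200·801.7/6246 = 0.094752571.
Var(Ŷ) = 23859² · 0.094752571 = 5.3938079 × 10^7.
SE(Ŷ) = √(5.3938079 × 10^7) = 7344.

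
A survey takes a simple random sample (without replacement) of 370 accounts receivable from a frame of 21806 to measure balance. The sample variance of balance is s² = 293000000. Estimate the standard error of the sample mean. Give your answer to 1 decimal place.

Under SRS without replacement, Var(ȳ) = (1 − f)·s²/n with f = n/N = 370/21806 = 0.01696781.
Var(ȳ) = (1 − 0.01696781)·293000000/370 = 0.98303219·791891.89 = 778455.22.
SE(ȳ) = √(778455.22) = 882.3.

882.3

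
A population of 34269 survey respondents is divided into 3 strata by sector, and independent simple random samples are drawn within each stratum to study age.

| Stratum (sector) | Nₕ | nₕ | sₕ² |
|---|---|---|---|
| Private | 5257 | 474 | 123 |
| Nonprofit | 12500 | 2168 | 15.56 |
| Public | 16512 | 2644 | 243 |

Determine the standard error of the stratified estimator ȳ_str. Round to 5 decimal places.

Var(ȳ_str) = Σₕ Wₕ²(1 − fₕ)sₕ²/nₕ with Wₕ = Nₕ/N, N = 34269.
Private: Wₕ = 0.15340395; term = 0.15340395²·(1 − 0.09016549)·123/474 = 0.0055560004.
Nonprofit: Wₕ = 0.36476115; term = 0.36476115²·(1 − 0.17344000)·15.56/2168 = 7.8929956 × 10^-4.
Public: Wₕ = 0.48183489; term = 0.48183489²·(1 − 0.16012597)·243/2644 = 0.017920721.
Sum = 0.024266021.
SE = √(0.024266021) = 0.15578.

0.15578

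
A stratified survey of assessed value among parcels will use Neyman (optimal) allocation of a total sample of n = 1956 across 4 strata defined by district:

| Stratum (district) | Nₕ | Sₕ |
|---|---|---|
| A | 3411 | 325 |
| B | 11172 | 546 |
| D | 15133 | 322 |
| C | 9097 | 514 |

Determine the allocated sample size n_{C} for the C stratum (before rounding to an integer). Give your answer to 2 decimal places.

545.79

Neyman allocation: nₕ = n·NₕSₕ / Σⱼ NⱼSⱼ.
Σ NⱼSⱼ = 3411·325 + 11172·546 + 15133·322 + 9097·514 = 1.6757171 × 10^7.
n_{C} = 1956·9097·514 / (1.6757171 × 10^7) = 545.79.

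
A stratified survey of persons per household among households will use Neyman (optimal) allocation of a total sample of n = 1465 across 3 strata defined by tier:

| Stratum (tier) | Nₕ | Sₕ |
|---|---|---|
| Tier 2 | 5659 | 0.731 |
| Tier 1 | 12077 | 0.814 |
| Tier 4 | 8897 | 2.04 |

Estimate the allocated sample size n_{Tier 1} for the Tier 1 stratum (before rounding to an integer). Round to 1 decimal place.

Neyman allocation: nₕ = n·NₕSₕ / Σⱼ NⱼSⱼ.
Σ NⱼSⱼ = 5659·0.731 + 12077·0.814 + 8897·2.04 = 32117.287.
n_{Tier 1} = 1465·12077·0.814 / 32117.287 = 448.4.

448.4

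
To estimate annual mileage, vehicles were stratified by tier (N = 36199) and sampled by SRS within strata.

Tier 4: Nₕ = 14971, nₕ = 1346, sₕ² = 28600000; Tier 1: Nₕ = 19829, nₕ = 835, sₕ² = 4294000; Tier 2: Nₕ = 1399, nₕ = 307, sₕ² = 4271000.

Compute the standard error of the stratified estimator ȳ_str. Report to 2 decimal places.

Var(ȳ_str) = Σₕ Wₕ²(1 − fₕ)sₕ²/nₕ with Wₕ = Nₕ/N, N = 36199.
Tier 4: Wₕ = 0.41357496; term = 0.41357496²·(1 − 0.08990715)·28600000/1346 = 3307.6165.
Tier 1: Wₕ = 0.54777756; term = 0.54777756²·(1 − 0.04211004)·4294000/835 = 1478.0859.
Tier 2: Wₕ = 0.03864748; term = 0.03864748²·(1 − 0.21944246)·4271000/307 = 16.219535.
Sum = 4801.9219.
SE = √(4801.9219) = 69.30.

69.30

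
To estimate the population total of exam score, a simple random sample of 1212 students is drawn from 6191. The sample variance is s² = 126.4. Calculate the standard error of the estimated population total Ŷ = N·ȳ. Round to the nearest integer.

1793

Var(Ŷ) = N²·Var(ȳ) = N²·(1 − n/N)·s²/n.
f = 1212/6191 = 0.19576805; Var(ȳ) = 0.80423195·126.4/1212 = 0.083873695.
Var(Ŷ) = 6191² · 0.083873695 = 3.2147513 × 10^6.
SE(Ŷ) = √(3.2147513 × 10^6) = 1793.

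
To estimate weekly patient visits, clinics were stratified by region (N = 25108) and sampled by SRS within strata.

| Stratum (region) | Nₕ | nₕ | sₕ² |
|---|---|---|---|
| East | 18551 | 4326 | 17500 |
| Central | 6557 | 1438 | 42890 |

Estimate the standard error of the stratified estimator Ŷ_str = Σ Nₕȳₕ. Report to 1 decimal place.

Var(Ŷ_str) = Σₕ Nₕ²(1 − fₕ)sₕ²/nₕ.
East: 18551²·(1 − 4326/18551)·17500/4326 = 1.067508 × 10^9.
Central: 6557²·(1 − 1438/6557)·42890/1438 = 1.0011231 × 10^9.
Sum = 2.0686311 × 10^9.
SE = √(2.0686311 × 10^9) = 45482.2.

45482.2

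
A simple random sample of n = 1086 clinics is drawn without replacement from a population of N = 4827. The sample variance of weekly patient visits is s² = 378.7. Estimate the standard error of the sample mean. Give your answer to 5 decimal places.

0.51986

Under SRS without replacement, Var(ȳ) = (1 − f)·s²/n with f = n/N = 1086/4827 = 0.22498446.
Var(ȳ) = (1 − 0.22498446)·378.7/1086 = 0.77501554·0.34871087 = 0.27025634.
SE(ȳ) = √(0.27025634) = 0.51986.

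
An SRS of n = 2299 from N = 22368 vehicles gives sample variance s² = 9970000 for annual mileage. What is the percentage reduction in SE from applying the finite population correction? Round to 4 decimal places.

f = n/N = 2299/22368 = 0.10278076.
SE_no-fpc = √(s²/n) = 65.853383; SE_fpc = √((1−f)s²/n) = 62.377416.
Ratio = √(1−f) = 0.94721658. Reduction = 100·(1 − 0.94721658) = 5.2783%.

5.2783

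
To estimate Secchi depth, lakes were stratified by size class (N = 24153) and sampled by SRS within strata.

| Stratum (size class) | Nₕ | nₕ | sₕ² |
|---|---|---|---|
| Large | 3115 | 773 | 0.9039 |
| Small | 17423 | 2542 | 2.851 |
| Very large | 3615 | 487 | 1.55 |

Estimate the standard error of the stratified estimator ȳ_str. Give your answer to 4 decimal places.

Var(ȳ_str) = Σₕ Wₕ²(1 − fₕ)sₕ²/nₕ with Wₕ = Nₕ/N, N = 24153.
Large: Wₕ = 0.12896949; term = 0.12896949²·(1 − 0.24815409)·0.9039/773 = 1.4623242 × 10^-5.
Small: Wₕ = 0.72135967; term = 0.72135967²·(1 − 0.14589910)·2.851/2542 = 4.9846488 × 10^-4.
Very large: Wₕ = 0.14967085; term = 0.14967085²·(1 − 0.13471646)·1.55/487 = 6.1692962 × 10^-5.
Sum = 5.7478108 × 10^-4.
SE = √(5.7478108 × 10^-4) = 0.0240.

0.0240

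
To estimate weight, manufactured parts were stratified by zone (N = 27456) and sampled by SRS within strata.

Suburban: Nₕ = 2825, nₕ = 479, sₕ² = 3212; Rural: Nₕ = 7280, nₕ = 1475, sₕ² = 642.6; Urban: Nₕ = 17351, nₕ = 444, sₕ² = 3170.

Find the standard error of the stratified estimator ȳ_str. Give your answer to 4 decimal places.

1.6917

Var(ȳ_str) = Σₕ Wₕ²(1 − fₕ)sₕ²/nₕ with Wₕ = Nₕ/N, N = 27456.
Suburban: Wₕ = 0.10289190; term = 0.10289190²·(1 − 0.16955752)·3212/479 = 0.05895382.
Rural: Wₕ = 0.26515152; term = 0.26515152²·(1 − 0.20260989)·642.6/1475 = 0.024423493.
Urban: Wₕ = 0.63195659; term = 0.63195659²·(1 − 0.02558930)·3170/444 = 2.7783875.
Sum = 2.8617648.
SE = √(2.8617648) = 1.6917.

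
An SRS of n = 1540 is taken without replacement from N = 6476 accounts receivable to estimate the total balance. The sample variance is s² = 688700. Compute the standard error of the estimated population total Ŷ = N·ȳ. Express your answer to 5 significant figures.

Var(Ŷ) = N²·Var(ȳ) = N²·(1 − n/N)·s²/n.
f = 1540/6476 = 0.23780111; Var(ȳ) = 0.76219889·688700/1540 = 340.86128.
Var(Ŷ) = 6476² · 340.86128 = 1.4295237 × 10^10.
SE(Ŷ) = √(1.4295237 × 10^10) = 119560.

119560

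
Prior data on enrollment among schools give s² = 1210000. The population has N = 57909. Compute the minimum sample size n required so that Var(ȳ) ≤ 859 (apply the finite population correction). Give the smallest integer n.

1376

Without fpc, n₀ = s²/D = 1210000/859 = 1408.6147.
With fpc, (1 − n/N)·s²/n ≤ D requires n ≥ n₀/(1 + n₀/N) = 1408.6147/(1 + 1408.6147/57909) = 1375.1643.
Rounding up, n = 1376.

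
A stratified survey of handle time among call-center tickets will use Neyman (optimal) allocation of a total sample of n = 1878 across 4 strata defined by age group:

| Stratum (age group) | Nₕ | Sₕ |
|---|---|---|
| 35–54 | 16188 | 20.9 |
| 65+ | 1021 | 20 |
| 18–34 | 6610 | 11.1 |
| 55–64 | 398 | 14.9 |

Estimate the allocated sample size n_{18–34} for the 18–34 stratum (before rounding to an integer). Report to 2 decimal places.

Neyman allocation: nₕ = n·NₕSₕ / Σⱼ NⱼSⱼ.
Σ NⱼSⱼ = 16188·20.9 + 1021·20 + 6610·11.1 + 398·14.9 = 438050.4.
n_{18–34} = 1878·6610·11.1 / 438050.4 = 314.55.

314.55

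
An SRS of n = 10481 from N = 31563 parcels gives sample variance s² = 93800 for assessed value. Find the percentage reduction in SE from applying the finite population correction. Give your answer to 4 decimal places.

18.2728

f = n/N = 10481/31563 = 0.33206603.
SE_no-fpc = √(s²/n) = 2.9915761; SE_fpc = √((1−f)s²/n) = 2.4449322.
Ratio = √(1−f) = 0.81727228. Reduction = 100·(1 − 0.81727228) = 18.2728%.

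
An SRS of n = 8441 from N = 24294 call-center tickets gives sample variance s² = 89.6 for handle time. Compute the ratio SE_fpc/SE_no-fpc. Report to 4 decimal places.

0.8078

f = n/N = 8441/24294 = 0.34745205.
SE_no-fpc = √(s²/n) = 0.10302842; SE_fpc = √((1−f)s²/n) = 0.083226814.
Ratio = √(1−f) = 0.80780440.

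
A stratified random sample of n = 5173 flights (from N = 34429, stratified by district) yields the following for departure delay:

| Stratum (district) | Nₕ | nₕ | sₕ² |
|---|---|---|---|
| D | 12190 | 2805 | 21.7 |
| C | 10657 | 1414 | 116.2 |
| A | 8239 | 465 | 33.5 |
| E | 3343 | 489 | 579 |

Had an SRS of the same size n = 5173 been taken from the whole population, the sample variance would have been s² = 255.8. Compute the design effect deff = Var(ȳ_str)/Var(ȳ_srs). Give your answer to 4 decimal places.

Var(ȳ_str) = Σ Wₕ²(1−fₕ)sₕ²/nₕ with Wₕ = Nₕ/34429:
  D: (12190/34429)²·(1−2805/12190)·21.7/2805 = 7.4664822 × 10^-4
  C: (10657/34429)²·(1−1414/10657)·116.2/1414 = 0.0068289797
  A: (8239/34429)²·(1−465/8239)·33.5/465 = 0.0038927999
  E: (3343/34429)²·(1−489/3343)·579/489 = 0.0095304023
  → Var(ȳ_str) = 0.02099883.
Var(ȳ_srs) = (1 − 5173/34429)·255.8/5173 = 0.042019279.
deff = 0.02099883 / 0.042019279 = 0.4997.

0.4997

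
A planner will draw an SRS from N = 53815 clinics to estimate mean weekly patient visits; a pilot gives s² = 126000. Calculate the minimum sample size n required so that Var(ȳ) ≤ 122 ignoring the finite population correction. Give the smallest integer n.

Without fpc, n₀ = s²/D = 126000/122 = 1032.7869.
Rounding up, n = 1033.

1033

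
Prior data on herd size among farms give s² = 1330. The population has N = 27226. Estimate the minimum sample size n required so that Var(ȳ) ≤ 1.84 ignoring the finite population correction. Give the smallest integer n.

723

Without fpc, n₀ = s²/D = 1330/1.84 = 722.8261.
Rounding up, n = 723.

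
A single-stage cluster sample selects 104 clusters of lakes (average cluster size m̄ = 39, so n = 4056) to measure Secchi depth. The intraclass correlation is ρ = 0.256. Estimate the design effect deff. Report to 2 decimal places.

10.73

deff = 1 + (39 − 1)·0.256 = 1 + 9.728 = 10.728.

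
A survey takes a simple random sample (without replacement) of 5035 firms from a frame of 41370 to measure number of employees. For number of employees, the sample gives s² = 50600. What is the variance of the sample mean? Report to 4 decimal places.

Under SRS without replacement, Var(ȳ) = (1 − f)·s²/n with f = n/N = 5035/41370 = 0.12170655.
Var(ȳ) = (1 − 0.12170655)·50600/5035 = 0.87829345·10.049652 = 8.8265439.

8.8265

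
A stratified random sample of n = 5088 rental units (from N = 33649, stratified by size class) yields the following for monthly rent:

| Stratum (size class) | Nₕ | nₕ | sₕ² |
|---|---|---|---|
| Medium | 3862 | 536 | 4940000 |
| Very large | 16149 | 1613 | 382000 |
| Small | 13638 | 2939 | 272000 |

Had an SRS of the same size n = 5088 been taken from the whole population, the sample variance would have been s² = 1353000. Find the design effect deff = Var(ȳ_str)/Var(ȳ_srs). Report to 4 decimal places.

0.7336

Var(ȳ_str) = Σ Wₕ²(1−fₕ)sₕ²/nₕ with Wₕ = Nₕ/33649:
  Medium: (3862/33649)²·(1−536/3862)·4940000/536 = 104.55682
  Very large: (16149/33649)²·(1−1613/16149)·382000/1613 = 49.099291
  Small: (13638/33649)²·(1−2939/13638)·272000/2939 = 11.926661
  → Var(ȳ_str) = 165.58277.
Var(ȳ_srs) = (1 − 5088/33649)·1353000/5088 = 225.71059.
deff = 165.58277 / 225.71059 = 0.7336.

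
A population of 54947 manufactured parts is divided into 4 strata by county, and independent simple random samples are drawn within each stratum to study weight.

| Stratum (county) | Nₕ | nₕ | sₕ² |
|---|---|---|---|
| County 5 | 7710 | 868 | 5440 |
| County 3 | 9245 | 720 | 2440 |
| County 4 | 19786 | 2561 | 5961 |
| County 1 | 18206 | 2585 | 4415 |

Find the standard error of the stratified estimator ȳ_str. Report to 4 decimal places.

0.7884

Var(ȳ_str) = Σₕ Wₕ²(1 − fₕ)sₕ²/nₕ with Wₕ = Nₕ/N, N = 54947.
County 5: Wₕ = 0.14031703; term = 0.14031703²·(1 − 0.11258106)·5440/868 = 0.10950366.
County 3: Wₕ = 0.16825304; term = 0.16825304²·(1 − 0.07787994)·2440/720 = 0.088464833.
County 4: Wₕ = 0.36009245; term = 0.36009245²·(1 − 0.12943495)·5961/2561 = 0.26274763.
County 1: Wₕ = 0.33133747; term = 0.33133747²·(1 − 0.14198616)·4415/2585 = 0.1608813.
Sum = 0.62159742.
SE = √(0.62159742) = 0.7884.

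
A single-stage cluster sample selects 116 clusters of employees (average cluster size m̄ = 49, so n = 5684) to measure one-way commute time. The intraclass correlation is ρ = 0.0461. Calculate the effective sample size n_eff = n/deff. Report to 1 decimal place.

deff = 1 + (49 − 1)·0.0461 = 1 + 2.2128 = 3.2128.
n_eff = 5684 / 3.2128 = 1769.2.

1769.2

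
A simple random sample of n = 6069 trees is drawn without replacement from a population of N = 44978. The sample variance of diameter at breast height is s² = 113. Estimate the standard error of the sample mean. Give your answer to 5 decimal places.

Under SRS without replacement, Var(ȳ) = (1 − f)·s²/n with f = n/N = 6069/44978 = 0.13493263.
Var(ȳ) = (1 − 0.13493263)·113/6069 = 0.86506737·0.018619212 = 0.016106873.
SE(ȳ) = √(0.016106873) = 0.12691.

0.12691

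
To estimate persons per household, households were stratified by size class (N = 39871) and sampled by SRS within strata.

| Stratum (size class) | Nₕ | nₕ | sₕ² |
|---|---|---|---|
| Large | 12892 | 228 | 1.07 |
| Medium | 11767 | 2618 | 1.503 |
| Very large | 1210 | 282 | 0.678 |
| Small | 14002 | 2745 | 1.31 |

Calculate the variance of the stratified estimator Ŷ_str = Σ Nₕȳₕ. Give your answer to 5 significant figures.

Var(Ŷ_str) = Σₕ Nₕ²(1 − fₕ)sₕ²/nₕ.
Large: 12892²·(1 − 228/12892)·1.07/228 = 766196.44.
Medium: 11767²·(1 − 2618/11767)·1.503/2618 = 61805.727.
Very large: 1210²·(1 − 282/1210)·0.678/282 = 2699.6902.
Small: 14002²·(1 − 2745/14002)·1.31/2745 = 75221.447.
Sum = 905923.3.

905920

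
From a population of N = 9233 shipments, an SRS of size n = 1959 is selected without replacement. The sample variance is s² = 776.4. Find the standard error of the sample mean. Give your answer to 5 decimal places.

0.55878

Under SRS without replacement, Var(ȳ) = (1 − f)·s²/n with f = n/N = 1959/9233 = 0.21217372.
Var(ȳ) = (1 − 0.21217372)·776.4/1959 = 0.78782628·0.39632466 = 0.31223498.
SE(ȳ) = √(0.31223498) = 0.55878.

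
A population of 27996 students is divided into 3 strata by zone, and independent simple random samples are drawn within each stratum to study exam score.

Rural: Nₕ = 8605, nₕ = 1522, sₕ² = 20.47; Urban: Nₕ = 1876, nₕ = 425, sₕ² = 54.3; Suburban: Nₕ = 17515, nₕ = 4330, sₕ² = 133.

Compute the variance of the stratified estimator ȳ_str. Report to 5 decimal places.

Var(ȳ_str) = Σₕ Wₕ²(1 − fₕ)sₕ²/nₕ with Wₕ = Nₕ/N, N = 27996.
Rural: Wₕ = 0.30736534; term = 0.30736534²·(1 − 0.17687391)·20.47/1522 = 0.0010458739.
Urban: Wₕ = 0.06700957; term = 0.06700957²·(1 − 0.22654584)·54.3/425 = 4.4373039 × 10^-4.
Suburban: Wₕ = 0.62562509; term = 0.62562509²·(1 − 0.24721667)·133/4330 = 0.0090502807.
Sum = 0.010539885.

0.01054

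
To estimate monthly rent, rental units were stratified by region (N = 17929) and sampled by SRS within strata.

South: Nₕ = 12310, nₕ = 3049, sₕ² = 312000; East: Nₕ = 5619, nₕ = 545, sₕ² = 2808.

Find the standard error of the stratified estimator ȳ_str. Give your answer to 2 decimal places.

6.06

Var(ȳ_str) = Σₕ Wₕ²(1 − fₕ)sₕ²/nₕ with Wₕ = Nₕ/N, N = 17929.
South: Wₕ = 0.68659713; term = 0.68659713²·(1 − 0.24768481)·312000/3049 = 36.29117.
East: Wₕ = 0.31340287; term = 0.31340287²·(1 − 0.09699235)·2808/545 = 0.45698081.
Sum = 36.748151.
SE = √(36.748151) = 6.06.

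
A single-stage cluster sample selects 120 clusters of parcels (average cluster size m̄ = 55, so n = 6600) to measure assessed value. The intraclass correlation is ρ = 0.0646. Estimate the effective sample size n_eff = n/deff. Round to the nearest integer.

deff = 1 + (55 − 1)·0.0646 = 1 + 3.4884 = 4.4884.
n_eff = 6600 / 4.4884 = 1470.

1470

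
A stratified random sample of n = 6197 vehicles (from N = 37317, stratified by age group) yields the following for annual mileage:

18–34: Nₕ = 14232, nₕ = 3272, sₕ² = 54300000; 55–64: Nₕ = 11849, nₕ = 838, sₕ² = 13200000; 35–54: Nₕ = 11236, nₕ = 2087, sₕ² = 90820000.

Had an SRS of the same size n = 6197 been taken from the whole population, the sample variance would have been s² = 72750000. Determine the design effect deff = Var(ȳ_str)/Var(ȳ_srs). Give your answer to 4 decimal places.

Var(ȳ_str) = Σ Wₕ²(1−fₕ)sₕ²/nₕ with Wₕ = Nₕ/37317:
  18–34: (14232/37317)²·(1−3272/14232)·54300000/3272 = 1858.8724
  55–64: (11849/37317)²·(1−838/11849)·13200000/838 = 1475.7912
  35–54: (11236/37317)²·(1−2087/11236)·90820000/2087 = 3212.4099
  → Var(ȳ_str) = 6547.0735.
Var(ȳ_srs) = (1 − 6197/37317)·72750000/6197 = 9790.0378.
deff = 6547.0735 / 9790.0378 = 0.6687.

0.6687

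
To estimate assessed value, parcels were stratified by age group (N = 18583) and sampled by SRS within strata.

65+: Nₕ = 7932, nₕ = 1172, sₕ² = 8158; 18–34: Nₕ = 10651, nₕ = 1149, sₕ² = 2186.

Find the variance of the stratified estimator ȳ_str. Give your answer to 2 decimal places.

1.64

Var(ȳ_str) = Σₕ Wₕ²(1 − fₕ)sₕ²/nₕ with Wₕ = Nₕ/N, N = 18583.
65+: Wₕ = 0.42684174; term = 0.42684174²·(1 − 0.14775593)·8158/1172 = 1.0808212.
18–34: Wₕ = 0.57315826; term = 0.57315826²·(1 − 0.10787719)·2186/1149 = 0.55757576.
Sum = 1.638397.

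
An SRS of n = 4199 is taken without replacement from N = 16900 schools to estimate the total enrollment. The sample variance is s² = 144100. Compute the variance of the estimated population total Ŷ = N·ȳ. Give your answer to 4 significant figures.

7.366 × 10^9

Var(Ŷ) = N²·Var(ȳ) = N²·(1 − n/N)·s²/n.
f = 4199/16900 = 0.24846154; Var(ȳ) = 0.75153846·144100/4199 = 25.791067.
Var(Ŷ) = 16900² · 25.791067 = 7.3661866 × 10^9.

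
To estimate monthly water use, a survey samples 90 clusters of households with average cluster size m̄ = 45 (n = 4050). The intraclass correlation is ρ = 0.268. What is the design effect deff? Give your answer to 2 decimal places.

12.79

deff = 1 + (45 − 1)·0.268 = 1 + 11.792 = 12.792.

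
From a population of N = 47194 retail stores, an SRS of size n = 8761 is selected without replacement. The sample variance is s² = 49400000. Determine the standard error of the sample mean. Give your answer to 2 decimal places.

67.76

Under SRS without replacement, Var(ȳ) = (1 − f)·s²/n with f = n/N = 8761/47194 = 0.18563800.
Var(ȳ) = (1 − 0.18563800)·49400000/8761 = 0.81436200·5638.6257 = 4591.8825.
SE(ȳ) = √(4591.8825) = 67.76.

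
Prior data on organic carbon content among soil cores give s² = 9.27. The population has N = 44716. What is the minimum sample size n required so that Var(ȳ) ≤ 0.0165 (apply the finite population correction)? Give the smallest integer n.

555

Without fpc, n₀ = s²/D = 9.27/0.0165 = 561.8182.
With fpc, (1 − n/N)·s²/n ≤ D requires n ≥ n₀/(1 + n₀/N) = 561.8182/(1 + 561.8182/44716) = 554.8470.
Rounding up, n = 555.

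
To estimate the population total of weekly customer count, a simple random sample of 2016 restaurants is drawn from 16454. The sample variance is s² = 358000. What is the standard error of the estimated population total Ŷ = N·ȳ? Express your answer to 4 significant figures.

205400

Var(Ŷ) = N²·Var(ȳ) = N²·(1 − n/N)·s²/n.
f = 2016/16454 = 0.12252340; Var(ȳ) = 0.87747660·358000/2016 = 155.82174.
Var(Ŷ) = 16454² · 155.82174 = 4.2186261 × 10^10.
SE(Ŷ) = √(4.2186261 × 10^10) = 205400.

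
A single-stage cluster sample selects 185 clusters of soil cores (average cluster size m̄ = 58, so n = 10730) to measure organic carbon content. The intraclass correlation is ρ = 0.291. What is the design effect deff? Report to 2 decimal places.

17.59

deff = 1 + (58 − 1)·0.291 = 1 + 16.587 = 17.587.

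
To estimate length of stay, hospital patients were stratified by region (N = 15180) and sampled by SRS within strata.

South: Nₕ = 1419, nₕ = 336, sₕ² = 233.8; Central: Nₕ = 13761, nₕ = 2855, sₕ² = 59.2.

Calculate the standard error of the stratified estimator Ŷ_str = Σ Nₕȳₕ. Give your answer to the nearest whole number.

2045

Var(Ŷ_str) = Σₕ Nₕ²(1 − fₕ)sₕ²/nₕ.
South: 1419²·(1 − 336/1419)·233.8/336 = 1.0693407 × 10^6.
Central: 13761²·(1 − 2855/13761)·59.2/2855 = 3.111939 × 10^6.
Sum = 4.1812797 × 10^6.
SE = √(4.1812797 × 10^6) = 2045.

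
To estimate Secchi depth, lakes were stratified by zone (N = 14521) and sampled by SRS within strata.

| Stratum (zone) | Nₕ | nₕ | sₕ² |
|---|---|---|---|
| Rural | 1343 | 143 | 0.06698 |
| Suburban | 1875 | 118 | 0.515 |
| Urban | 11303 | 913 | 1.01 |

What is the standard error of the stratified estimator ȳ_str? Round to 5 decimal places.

Var(ȳ_str) = Σₕ Wₕ²(1 − fₕ)sₕ²/nₕ with Wₕ = Nₕ/N, N = 14521.
Rural: Wₕ = 0.09248674; term = 0.09248674²·(1 − 0.10647803)·0.06698/143 = 3.5799199 × 10^-6.
Suburban: Wₕ = 0.12912334; term = 0.12912334²·(1 − 0.06293333)·0.515/118 = 6.8187569 × 10^-5.
Urban: Wₕ = 0.77838992; term = 0.77838992²·(1 − 0.08077502)·1.01/913 = 6.1612215 × 10^-4.
Sum = 6.8788964 × 10^-4.
SE = √(6.8788964 × 10^-4) = 0.02623.

0.02623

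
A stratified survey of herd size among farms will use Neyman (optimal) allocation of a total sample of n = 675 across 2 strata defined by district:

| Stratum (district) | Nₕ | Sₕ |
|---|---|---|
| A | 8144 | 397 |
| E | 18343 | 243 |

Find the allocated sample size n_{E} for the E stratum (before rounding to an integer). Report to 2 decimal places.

391.22

Neyman allocation: nₕ = n·NₕSₕ / Σⱼ NⱼSⱼ.
Σ NⱼSⱼ = 8144·397 + 18343·243 = 7.690517 × 10^6.
n_{E} = 675·18343·243 / (7.690517 × 10^6) = 391.22.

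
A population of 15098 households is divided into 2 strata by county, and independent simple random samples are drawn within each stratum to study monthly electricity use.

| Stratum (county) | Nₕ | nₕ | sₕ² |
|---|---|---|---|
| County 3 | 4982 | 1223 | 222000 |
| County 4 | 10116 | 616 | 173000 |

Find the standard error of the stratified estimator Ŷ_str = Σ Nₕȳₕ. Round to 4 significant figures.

174300

Var(Ŷ_str) = Σₕ Nₕ²(1 − fₕ)sₕ²/nₕ.
County 3: 4982²·(1 − 1223/4982)·222000/1223 = 3.3994023 × 10^9.
County 4: 10116²·(1 − 616/10116)·173000/616 = 2.6989685 × 10^10.
Sum = 3.0389087 × 10^10.
SE = √(3.0389087 × 10^10) = 174300.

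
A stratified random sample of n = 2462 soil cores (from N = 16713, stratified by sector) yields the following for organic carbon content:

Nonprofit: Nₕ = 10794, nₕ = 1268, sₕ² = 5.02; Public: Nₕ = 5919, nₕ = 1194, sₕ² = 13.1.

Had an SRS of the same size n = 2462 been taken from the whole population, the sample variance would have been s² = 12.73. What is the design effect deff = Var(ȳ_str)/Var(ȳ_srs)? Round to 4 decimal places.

0.5797

Var(ȳ_str) = Σ Wₕ²(1−fₕ)sₕ²/nₕ with Wₕ = Nₕ/16713:
  Nonprofit: (10794/16713)²·(1−1268/10794)·5.02/1268 = 0.001457366
  Public: (5919/16713)²·(1−1194/5919)·13.1/1194 = 0.0010985208
  → Var(ȳ_str) = 0.0025558868.
Var(ȳ_srs) = (1 − 2462/16713)·12.73/2462 = 0.0044089105.
deff = 0.0025558868 / 0.0044089105 = 0.5797.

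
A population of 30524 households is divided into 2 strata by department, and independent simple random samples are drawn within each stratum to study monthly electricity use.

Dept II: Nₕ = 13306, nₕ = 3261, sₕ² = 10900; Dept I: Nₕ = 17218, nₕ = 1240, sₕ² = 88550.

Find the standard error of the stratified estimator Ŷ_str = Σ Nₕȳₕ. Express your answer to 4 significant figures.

Var(Ŷ_str) = Σₕ Nₕ²(1 − fₕ)sₕ²/nₕ.
Dept II: 13306²·(1 − 3261/13306)·10900/3261 = 4.4675884 × 10^8.
Dept I: 17218²·(1 − 1240/17218)·88550/1240 = 1.9645903 × 10^10.
Sum = 2.0092662 × 10^10.
SE = √(2.0092662 × 10^10) = 141700.

141700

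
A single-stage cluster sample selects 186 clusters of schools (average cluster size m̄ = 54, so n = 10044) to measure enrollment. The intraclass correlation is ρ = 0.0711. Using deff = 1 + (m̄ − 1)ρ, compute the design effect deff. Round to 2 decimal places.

4.77

deff = 1 + (54 − 1)·0.0711 = 1 + 3.7683 = 4.7683.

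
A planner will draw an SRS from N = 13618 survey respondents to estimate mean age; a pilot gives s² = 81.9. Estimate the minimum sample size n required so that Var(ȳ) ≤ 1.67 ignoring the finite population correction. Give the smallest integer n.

Without fpc, n₀ = s²/D = 81.9/1.67 = 49.0419.
Rounding up, n = 50.

50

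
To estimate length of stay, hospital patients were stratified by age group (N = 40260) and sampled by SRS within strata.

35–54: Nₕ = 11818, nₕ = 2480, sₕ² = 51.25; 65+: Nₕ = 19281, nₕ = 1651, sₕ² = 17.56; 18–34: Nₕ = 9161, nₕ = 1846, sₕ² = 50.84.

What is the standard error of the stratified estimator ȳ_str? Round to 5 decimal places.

Var(ȳ_str) = Σₕ Wₕ²(1 − fₕ)sₕ²/nₕ with Wₕ = Nₕ/N, N = 40260.
35–54: Wₕ = 0.29354198; term = 0.29354198²·(1 − 0.20984938)·51.25/2480 = 0.0014069948.
65+: Wₕ = 0.47891207; term = 0.47891207²·(1 − 0.08562834)·17.56/1651 = 0.002230549.
18–34: Wₕ = 0.22754595; term = 0.22754595²·(1 − 0.20150639)·50.84/1846 = 0.0011386323.
Sum = 0.0047761761.
SE = √(0.0047761761) = 0.06911.

0.06911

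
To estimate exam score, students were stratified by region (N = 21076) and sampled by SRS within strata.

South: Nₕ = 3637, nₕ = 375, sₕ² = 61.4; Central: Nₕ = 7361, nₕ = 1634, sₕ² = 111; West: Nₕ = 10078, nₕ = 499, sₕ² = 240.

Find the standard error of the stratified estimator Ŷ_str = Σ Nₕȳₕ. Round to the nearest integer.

7158

Var(Ŷ_str) = Σₕ Nₕ²(1 − fₕ)sₕ²/nₕ.
South: 3637²·(1 − 375/3637)·61.4/375 = 1.9425149 × 10^6.
Central: 7361²·(1 − 1634/7361)·111/1634 = 2.8637488 × 10^6.
West: 10078²·(1 − 499/10078)·240/499 = 4.6430699 × 10^7.
Sum = 5.1236963 × 10^7.
SE = √(5.1236963 × 10^7) = 7158.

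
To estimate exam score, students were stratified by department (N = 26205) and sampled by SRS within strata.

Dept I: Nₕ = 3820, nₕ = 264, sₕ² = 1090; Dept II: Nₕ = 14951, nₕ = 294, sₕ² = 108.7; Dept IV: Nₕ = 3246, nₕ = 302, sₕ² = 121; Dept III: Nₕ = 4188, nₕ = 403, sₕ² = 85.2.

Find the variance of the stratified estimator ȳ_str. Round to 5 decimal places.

Var(ȳ_str) = Σₕ Wₕ²(1 − fₕ)sₕ²/nₕ with Wₕ = Nₕ/N, N = 26205.
Dept I: Wₕ = 0.14577371; term = 0.14577371²·(1 − 0.06910995)·1090/264 = 0.08167316.
Dept II: Wₕ = 0.57053997; term = 0.57053997²·(1 − 0.01966424)·108.7/294 = 0.11798566.
Dept IV: Wₕ = 0.12386949; term = 0.12386949²·(1 − 0.09303758)·121/302 = 0.0055756618.
Dept III: Wₕ = 0.15981683; term = 0.15981683²·(1 − 0.09622732)·85.2/403 = 0.004880213.
Sum = 0.21011469.

0.21011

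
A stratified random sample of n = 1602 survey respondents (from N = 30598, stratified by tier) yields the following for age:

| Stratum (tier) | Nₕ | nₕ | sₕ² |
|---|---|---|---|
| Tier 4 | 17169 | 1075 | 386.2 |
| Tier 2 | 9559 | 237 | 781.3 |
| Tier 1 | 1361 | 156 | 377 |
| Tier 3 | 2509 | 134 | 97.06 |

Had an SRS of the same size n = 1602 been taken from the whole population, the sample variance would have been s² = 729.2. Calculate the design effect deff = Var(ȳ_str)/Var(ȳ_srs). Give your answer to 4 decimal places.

Var(ȳ_str) = Σ Wₕ²(1−fₕ)sₕ²/nₕ with Wₕ = Nₕ/30598:
  Tier 4: (17169/30598)²·(1−1075/17169)·386.2/1075 = 0.1060295
  Tier 2: (9559/30598)²·(1−237/9559)·781.3/237 = 0.31376533
  Tier 1: (1361/30598)²·(1−156/1361)·377/156 = 0.0042332688
  Tier 3: (2509/30598)²·(1−134/2509)·97.06/134 = 0.0046101354
  → Var(ȳ_str) = 0.42863823.
Var(ȳ_srs) = (1 − 1602/30598)·729.2/1602 = 0.4313494.
deff = 0.42863823 / 0.4313494 = 0.9937.

0.9937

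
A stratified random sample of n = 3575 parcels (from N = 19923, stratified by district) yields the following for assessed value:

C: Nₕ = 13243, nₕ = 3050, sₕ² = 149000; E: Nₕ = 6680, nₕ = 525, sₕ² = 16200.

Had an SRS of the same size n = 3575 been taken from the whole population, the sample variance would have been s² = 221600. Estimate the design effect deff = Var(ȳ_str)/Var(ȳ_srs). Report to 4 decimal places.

0.3895

Var(ȳ_str) = Σ Wₕ²(1−fₕ)sₕ²/nₕ with Wₕ = Nₕ/19923:
  C: (13243/19923)²·(1−3050/13243)·149000/3050 = 16.613662
  E: (6680/19923)²·(1−525/6680)·16200/525 = 3.1963237
  → Var(ȳ_str) = 19.809986.
Var(ȳ_srs) = (1 − 3575/19923)·221600/3575 = 50.863191.
deff = 19.809986 / 50.863191 = 0.3895.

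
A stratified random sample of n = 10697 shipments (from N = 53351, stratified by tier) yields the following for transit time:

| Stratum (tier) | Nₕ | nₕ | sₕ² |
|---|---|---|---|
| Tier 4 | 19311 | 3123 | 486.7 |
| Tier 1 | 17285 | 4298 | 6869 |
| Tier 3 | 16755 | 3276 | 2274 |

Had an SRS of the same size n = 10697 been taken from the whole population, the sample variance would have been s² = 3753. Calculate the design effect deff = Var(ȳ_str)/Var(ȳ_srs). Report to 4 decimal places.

0.7067

Var(ȳ_str) = Σ Wₕ²(1−fₕ)sₕ²/nₕ with Wₕ = Nₕ/53351:
  Tier 4: (19311/53351)²·(1−3123/19311)·486.7/3123 = 0.017115997
  Tier 1: (17285/53351)²·(1−4298/17285)·6869/4298 = 0.12604343
  Tier 3: (16755/53351)²·(1−3276/16755)·2274/3276 = 0.055076146
  → Var(ȳ_str) = 0.19823557.
Var(ȳ_srs) = (1 − 10697/53351)·3753/10697 = 0.28050058.
deff = 0.19823557 / 0.28050058 = 0.7067.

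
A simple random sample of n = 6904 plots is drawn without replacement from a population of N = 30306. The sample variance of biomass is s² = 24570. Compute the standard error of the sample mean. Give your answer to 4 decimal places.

1.6577

Under SRS without replacement, Var(ȳ) = (1 − f)·s²/n with f = n/N = 6904/30306 = 0.22780967.
Var(ȳ) = (1 − 0.22780967)·24570/6904 = 0.77219033·3.5588065 = 2.7480759.
SE(ȳ) = √(2.7480759) = 1.6577.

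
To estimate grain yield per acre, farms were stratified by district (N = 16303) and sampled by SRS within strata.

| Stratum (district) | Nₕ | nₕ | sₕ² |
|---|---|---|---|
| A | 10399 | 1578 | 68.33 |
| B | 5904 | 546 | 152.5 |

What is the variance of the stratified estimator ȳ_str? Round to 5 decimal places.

Var(ȳ_str) = Σₕ Wₕ²(1 − fₕ)sₕ²/nₕ with Wₕ = Nₕ/N, N = 16303.
A: Wₕ = 0.63785806; term = 0.63785806²·(1 − 0.15174536)·68.33/1578 = 0.01494441.
B: Wₕ = 0.36214194; term = 0.36214194²·(1 − 0.09247967)·152.5/546 = 0.033242311.
Sum = 0.048186721.

0.04819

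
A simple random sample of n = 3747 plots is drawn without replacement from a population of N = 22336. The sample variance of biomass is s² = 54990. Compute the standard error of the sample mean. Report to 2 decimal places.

3.49

Under SRS without replacement, Var(ȳ) = (1 − f)·s²/n with f = n/N = 3747/22336 = 0.16775609.
Var(ȳ) = (1 − 0.16775609)·54990/3747 = 0.83224391·14.675741 = 12.213796.
SE(ȳ) = √(12.213796) = 3.49.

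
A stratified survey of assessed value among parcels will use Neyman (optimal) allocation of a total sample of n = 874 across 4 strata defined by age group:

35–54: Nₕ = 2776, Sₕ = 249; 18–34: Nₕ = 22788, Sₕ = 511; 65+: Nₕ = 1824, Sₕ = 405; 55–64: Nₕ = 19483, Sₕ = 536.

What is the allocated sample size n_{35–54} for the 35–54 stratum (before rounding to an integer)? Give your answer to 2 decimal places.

Neyman allocation: nₕ = n·NₕSₕ / Σⱼ NⱼSⱼ.
Σ NⱼSⱼ = 2776·249 + 22788·511 + 1824·405 + 19483·536 = 2.35175 × 10^7.
n_{35–54} = 874·2776·249 / (2.35175 × 10^7) = 25.69.

25.69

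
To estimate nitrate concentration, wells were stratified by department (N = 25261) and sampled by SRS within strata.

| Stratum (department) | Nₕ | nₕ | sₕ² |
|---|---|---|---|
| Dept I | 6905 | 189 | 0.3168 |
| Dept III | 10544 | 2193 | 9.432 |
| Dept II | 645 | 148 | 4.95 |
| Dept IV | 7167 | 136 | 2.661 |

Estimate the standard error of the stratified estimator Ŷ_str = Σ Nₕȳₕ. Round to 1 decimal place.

Var(Ŷ_str) = Σₕ Nₕ²(1 − fₕ)sₕ²/nₕ.
Dept I: 6905²·(1 − 189/6905)·0.3168/189 = 77731.624.
Dept III: 10544²·(1 − 2193/10544)·9.432/2193 = 378711.98.
Dept II: 645²·(1 − 148/645)·4.95/148 = 10721.6.
Dept IV: 7167²·(1 − 136/7167)·2.661/136 = 985962.66.
Sum = 1.4531279 × 10^6.
SE = √(1.4531279 × 10^6) = 1205.5.

1205.5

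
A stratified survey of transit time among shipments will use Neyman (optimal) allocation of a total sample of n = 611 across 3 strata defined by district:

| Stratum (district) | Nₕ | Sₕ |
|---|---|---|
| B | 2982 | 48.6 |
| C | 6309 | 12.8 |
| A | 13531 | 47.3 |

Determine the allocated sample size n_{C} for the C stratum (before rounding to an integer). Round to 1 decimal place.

Neyman allocation: nₕ = n·NₕSₕ / Σⱼ NⱼSⱼ.
Σ NⱼSⱼ = 2982·48.6 + 6309·12.8 + 13531·47.3 = 865696.7.
n_{C} = 611·6309·12.8 / 865696.7 = 57.0.

57.0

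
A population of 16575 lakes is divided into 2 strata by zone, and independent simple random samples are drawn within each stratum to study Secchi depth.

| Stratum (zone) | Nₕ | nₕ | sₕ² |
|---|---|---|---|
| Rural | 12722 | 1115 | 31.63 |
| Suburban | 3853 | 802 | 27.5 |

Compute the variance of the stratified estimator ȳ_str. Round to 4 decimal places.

0.0167

Var(ȳ_str) = Σₕ Wₕ²(1 − fₕ)sₕ²/nₕ with Wₕ = Nₕ/N, N = 16575.
Rural: Wₕ = 0.76754148; term = 0.76754148²·(1 − 0.08764345)·31.63/1115 = 0.015247289.
Suburban: Wₕ = 0.23245852; term = 0.23245852²·(1 − 0.20814949)·27.5/802 = 0.0014672106.
Sum = 0.0167145.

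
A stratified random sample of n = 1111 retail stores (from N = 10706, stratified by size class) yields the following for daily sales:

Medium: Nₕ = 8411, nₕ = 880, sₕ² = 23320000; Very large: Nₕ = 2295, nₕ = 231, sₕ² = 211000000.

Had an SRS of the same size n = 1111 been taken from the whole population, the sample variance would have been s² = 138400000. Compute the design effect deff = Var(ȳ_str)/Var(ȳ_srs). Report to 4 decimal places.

Var(ȳ_str) = Σ Wₕ²(1−fₕ)sₕ²/nₕ with Wₕ = Nₕ/10706:
  Medium: (8411/10706)²·(1−880/8411)·23320000/880 = 14645.078
  Very large: (2295/10706)²·(1−231/2295)·211000000/231 = 37749.255
  → Var(ȳ_str) = 52394.333.
Var(ȳ_srs) = (1 − 1111/10706)·138400000/1111 = 111645.13.
deff = 52394.333 / 111645.13 = 0.4693.

0.4693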